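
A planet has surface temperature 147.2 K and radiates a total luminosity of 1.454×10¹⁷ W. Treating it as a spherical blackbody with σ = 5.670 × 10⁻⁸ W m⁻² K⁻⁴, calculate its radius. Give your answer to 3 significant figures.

L = 4πR²σT⁴ ⇒ R = √(L/(4πσT⁴)).
σT⁴ = 26.6204 W/m², so R = √(1.454×10¹⁷/(4π×26.6204)) = 2.08×10⁷ m.

R ≈ 2.08×10⁷ m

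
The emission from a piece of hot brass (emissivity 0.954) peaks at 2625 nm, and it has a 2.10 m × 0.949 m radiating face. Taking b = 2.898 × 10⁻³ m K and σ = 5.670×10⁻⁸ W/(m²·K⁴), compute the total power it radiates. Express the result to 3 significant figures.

Wien's law: T = b/λ_max = 2.898×10⁻³/2.625×10⁻⁶ = 1104.00 K.
Area A = 2.10 × 0.949 = 1.9929 m².
Then P = εσAT⁴ = 0.954×5.670×10⁻⁸×1.9929×(1104.00)⁴ = 1.60×10⁵ W.

P ≈ 1.60×10⁵ W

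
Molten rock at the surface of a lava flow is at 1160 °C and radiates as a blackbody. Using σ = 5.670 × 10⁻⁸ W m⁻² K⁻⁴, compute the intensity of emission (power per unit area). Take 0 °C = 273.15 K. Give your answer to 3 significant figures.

T = 1160 °C + 273.15 = 1433.15 K.
Stefan–Boltzmann: I = σT⁴ = 5.670×10⁻⁸ × (1433.15)⁴ = 2.39×10⁵ W/m².

I ≈ 2.39×10⁵ W/m²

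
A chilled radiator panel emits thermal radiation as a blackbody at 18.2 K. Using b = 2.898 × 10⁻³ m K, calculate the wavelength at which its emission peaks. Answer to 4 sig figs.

Wien's displacement law: λ_max = b/T = (2.898×10⁻³ m·K)/(18.2 K) = 1.5923×10⁻⁴ m.
That is 159.2 μm, in the infrared range.

λ_max ≈ 159.2 μm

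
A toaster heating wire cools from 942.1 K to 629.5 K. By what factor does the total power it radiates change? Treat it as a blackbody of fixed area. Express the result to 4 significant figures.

P ∝ T⁴, so P₂/P₁ = (T₂/T₁)⁴ = (629.5/942.1)⁴ = (0.668188)⁴ = 0.1993.

P₂/P₁ ≈ 0.1993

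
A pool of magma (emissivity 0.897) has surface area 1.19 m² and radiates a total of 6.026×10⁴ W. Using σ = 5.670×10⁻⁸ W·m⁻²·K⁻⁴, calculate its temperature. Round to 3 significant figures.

T ≈ 999 K

Area A = 1.19 m².
P = εσAT⁴ ⇒ T = (P/(εσA))^(1/4) = (6.026×10⁴/(0.897×5.670×10⁻⁸×1.19))^(1/4) = 999 K.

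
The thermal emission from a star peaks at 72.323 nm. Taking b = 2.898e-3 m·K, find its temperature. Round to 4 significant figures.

Wien's law gives T = b/λ_max = (2.898×10⁻³ m·K)/(7.2323×10⁻⁸ m) = 4.007×10⁴ K.

T ≈ 4.007×10⁴ K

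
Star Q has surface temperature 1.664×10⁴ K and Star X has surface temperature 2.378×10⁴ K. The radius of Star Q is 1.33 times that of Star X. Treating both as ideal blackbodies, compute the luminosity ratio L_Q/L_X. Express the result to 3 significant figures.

L ∝ R²T⁴, so L_Q/L_X = (R_Q/R_X)²(T_Q/T_X)⁴ = (1.33)² × (1.664×10⁴/2.378×10⁴)⁴ = 1.7689 × 0.239754 = 0.424.

L_Q/L_X ≈ 0.424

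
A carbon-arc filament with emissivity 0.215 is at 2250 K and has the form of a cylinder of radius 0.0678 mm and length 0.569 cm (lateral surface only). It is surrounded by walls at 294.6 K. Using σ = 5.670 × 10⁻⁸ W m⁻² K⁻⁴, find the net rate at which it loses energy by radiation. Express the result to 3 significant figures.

Lateral area A = 2πrL = 2π×6.78×10⁻⁵×5.69×10⁻³ = 2.42394×10⁻⁶ m².
Net radiated power P_net = εσA(T⁴ − T₀⁴) = 0.215×5.670×10⁻⁸×2.42394×10⁻⁶×(2250⁴ − 294.6⁴).
T⁴ − T₀⁴ = 2.56289×10¹³ − 7.53236×10⁹ = 2.56214×10¹³ K⁴, so P_net = 0.757 W.

Net loss ≈ 0.757 W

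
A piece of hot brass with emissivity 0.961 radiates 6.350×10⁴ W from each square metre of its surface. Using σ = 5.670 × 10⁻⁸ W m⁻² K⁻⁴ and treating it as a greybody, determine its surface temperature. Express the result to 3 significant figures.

T ≈ 1.04×10³ K

I = εσT⁴, so T = (I/εσ)^(1/4) = (6.350×10⁴/(0.961×5.670×10⁻⁸))^(1/4) = 1.04×10³ K.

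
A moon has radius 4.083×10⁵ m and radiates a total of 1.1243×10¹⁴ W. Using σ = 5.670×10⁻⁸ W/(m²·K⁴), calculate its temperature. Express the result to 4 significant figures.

Surface area A = 4πR² = 4π(4.083×10⁵ m)² = 2.09493×10¹² m².
P = σAT⁴ ⇒ T = (P/(σA))^(1/4) = (1.1243×10¹⁴/(5.670×10⁻⁸×2.09493×10¹²))^(1/4) = 175.4 K.

T ≈ 175.4 K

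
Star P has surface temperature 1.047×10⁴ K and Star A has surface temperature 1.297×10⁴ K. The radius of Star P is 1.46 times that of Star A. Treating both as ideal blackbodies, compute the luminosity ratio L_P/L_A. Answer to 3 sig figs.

L_P/L_A ≈ 0.905

L ∝ R²T⁴, so L_P/L_A = (R_P/R_A)²(T_P/T_A)⁴ = (1.46)² × (1.047×10⁴/1.297×10⁴)⁴ = 2.1316 × 0.424646 = 0.905.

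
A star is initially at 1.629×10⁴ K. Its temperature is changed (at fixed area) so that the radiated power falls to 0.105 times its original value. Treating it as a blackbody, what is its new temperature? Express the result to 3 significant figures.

P ∝ T⁴, so T₂/T₁ = (P₂/P₁)^(1/4) = (0.105)^(1/4) = 0.569243.
T₂ = 1.629×10⁴ × 0.569243 = 9.27×10³ K.

T₂ ≈ 9.27×10³ K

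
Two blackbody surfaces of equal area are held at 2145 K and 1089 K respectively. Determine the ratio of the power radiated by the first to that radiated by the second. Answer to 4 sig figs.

With equal areas, P₁/P₂ = (T₁/T₂)⁴ = (2145/1089)⁴ = 15.05.

P₁/P₂ ≈ 15.05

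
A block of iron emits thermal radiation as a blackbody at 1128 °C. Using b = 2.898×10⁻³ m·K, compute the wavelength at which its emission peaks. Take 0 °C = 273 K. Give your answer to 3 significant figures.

λ_max ≈ 2.07 μm

T = 1128 °C + 273 = 1401 K.
Wien's displacement law: λ_max = b/T = (2.898×10⁻³ m·K)/(1401 K) = 2.069×10⁻⁶ m.
That is 2.07 μm, in the infrared range.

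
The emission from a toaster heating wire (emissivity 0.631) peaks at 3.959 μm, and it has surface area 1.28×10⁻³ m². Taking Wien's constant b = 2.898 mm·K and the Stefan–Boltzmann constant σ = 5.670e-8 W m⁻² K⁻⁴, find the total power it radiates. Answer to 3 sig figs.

Wien's law: T = b/λ_max = 2.898×10⁻³/3.959×10⁻⁶ = 732.003 K.
Area A = 1.28×10⁻³ m².
Then P = εσAT⁴ = 0.631×5.670×10⁻⁸×1.28×10⁻³×(732.003)⁴ = 13.1 W.

P ≈ 13.1 W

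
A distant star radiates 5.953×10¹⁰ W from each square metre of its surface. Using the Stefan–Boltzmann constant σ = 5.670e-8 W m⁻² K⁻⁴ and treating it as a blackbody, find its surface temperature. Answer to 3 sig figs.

I = σT⁴, so T = (I/σ)^(1/4) = (5.953×10¹⁰/(5.670×10⁻⁸))^(1/4) = 3.20×10⁴ K.

T ≈ 3.20×10⁴ K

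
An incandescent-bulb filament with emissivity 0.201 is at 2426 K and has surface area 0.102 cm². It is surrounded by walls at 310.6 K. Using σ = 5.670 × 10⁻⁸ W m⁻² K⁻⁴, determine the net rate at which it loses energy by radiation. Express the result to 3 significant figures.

Net loss ≈ 4.03 W

Area A = 0.102 cm² = 1.02×10⁻⁵ m².
Net radiated power P_net = εσA(T⁴ − T₀⁴) = 0.201×5.670×10⁻⁸×1.02×10⁻⁵×(2426⁴ − 310.6⁴).
T⁴ − T₀⁴ = 3.46388×10¹³ − 9.30692×10⁹ = 3.46295×10¹³ K⁴, so P_net = 4.03 W.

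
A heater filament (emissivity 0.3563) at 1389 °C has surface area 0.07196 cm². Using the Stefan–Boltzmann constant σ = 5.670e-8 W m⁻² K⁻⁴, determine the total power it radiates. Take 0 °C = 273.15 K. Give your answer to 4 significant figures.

T = 1389 °C + 273.15 = 1662.15 K.
Area A = 0.07196 cm² = 7.196×10⁻⁶ m².
P = εσAT⁴ = 0.3563 × 5.670×10⁻⁸ × 7.196×10⁻⁶ × (1662.15)⁴ = 1.110 W.

P ≈ 1.110 W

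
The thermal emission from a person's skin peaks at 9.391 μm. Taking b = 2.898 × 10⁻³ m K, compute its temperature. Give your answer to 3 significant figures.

Wien's law gives T = b/λ_max = (2.898×10⁻³ m·K)/(9.391×10⁻⁶ m) = 309 K.

T ≈ 309 K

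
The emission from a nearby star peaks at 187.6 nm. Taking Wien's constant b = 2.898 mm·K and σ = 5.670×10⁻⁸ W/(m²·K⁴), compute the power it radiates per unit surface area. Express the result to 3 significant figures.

I ≈ 3.23×10⁹ W/m²

Wien's law: T = b/λ_max = 2.898×10⁻³/1.876×10⁻⁷ = 15447.8 K.
Then I = σT⁴ = 5.670×10⁻⁸×(15447.8)⁴ = 3.23×10⁹ W/m².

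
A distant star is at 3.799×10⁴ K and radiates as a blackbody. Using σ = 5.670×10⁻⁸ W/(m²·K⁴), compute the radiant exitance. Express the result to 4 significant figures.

I ≈ 1.181×10¹¹ W/m²

Stefan–Boltzmann: I = σT⁴ = 5.670×10⁻⁸ × (3.799×10⁴)⁴ = 1.181×10¹¹ W/m².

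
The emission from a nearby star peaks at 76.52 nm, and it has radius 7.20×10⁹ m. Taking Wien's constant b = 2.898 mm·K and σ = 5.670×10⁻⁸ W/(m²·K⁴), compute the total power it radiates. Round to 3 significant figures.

Wien's law: T = b/λ_max = 2.898×10⁻³/7.652×10⁻⁸ = 37872.5 K.
Surface area A = 4πR² = 4π(7.20×10⁹ m)² = 6.51441×10²⁰ m².
Then P = σAT⁴ = 5.670×10⁻⁸×6.51441×10²⁰×(37872.5)⁴ = 7.60×10³¹ W.

P ≈ 7.60×10³¹ W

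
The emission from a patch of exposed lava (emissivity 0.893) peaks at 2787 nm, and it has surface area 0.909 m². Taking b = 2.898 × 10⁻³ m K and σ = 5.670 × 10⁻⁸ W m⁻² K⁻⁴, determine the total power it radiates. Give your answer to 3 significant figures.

Wien's law: T = b/λ_max = 2.898×10⁻³/2.787×10⁻⁶ = 1039.83 K.
Area A = 0.909 m².
Then P = εσAT⁴ = 0.893×5.670×10⁻⁸×0.909×(1039.83)⁴ = 5.38×10⁴ W.

P ≈ 5.38×10⁴ W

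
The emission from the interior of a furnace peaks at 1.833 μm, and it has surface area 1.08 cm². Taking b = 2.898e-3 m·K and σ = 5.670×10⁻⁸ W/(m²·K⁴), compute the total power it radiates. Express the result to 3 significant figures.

P ≈ 38.3 W

Wien's law: T = b/λ_max = 2.898×10⁻³/1.833×10⁻⁶ = 1581.01 K.
Area A = 1.08 cm² = 1.08×10⁻⁴ m².
Then P = σAT⁴ = 5.670×10⁻⁸×1.08×10⁻⁴×(1581.01)⁴ = 38.3 W.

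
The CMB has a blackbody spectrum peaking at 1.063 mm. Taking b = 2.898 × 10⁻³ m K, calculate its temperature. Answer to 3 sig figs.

Wien's law gives T = b/λ_max = (2.898×10⁻³ m·K)/(1.063×10⁻³ m) = 2.73 K.

T ≈ 2.73 K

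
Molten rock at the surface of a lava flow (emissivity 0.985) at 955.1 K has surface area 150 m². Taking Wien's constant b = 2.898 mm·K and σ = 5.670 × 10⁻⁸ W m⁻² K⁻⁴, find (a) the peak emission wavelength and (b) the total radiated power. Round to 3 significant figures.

λ_max ≈ 3.03 μm; P ≈ 6.97×10⁶ W

(a) λ_max = b/T = 2.898×10⁻³/955.1 = 3.034×10⁻⁶ m = 3.03 μm.
Area A = 150 m².
(b) P = εσAT⁴ = 0.985×5.670×10⁻⁸×150×(955.1)⁴ = 6.97×10⁶ W.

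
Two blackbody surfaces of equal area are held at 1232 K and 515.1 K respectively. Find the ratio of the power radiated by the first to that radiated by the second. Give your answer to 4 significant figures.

P₁/P₂ ≈ 32.72

With equal areas, P₁/P₂ = (T₁/T₂)⁴ = (1232/515.1)⁴ = 32.72.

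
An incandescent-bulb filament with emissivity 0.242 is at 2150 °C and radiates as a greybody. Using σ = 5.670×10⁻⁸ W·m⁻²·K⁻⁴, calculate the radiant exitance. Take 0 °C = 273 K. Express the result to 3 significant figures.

I ≈ 4.73×10⁵ W/m²

T = 2150 °C + 273 = 2423 K.
Stefan–Boltzmann: I = εσT⁴ = 0.242 × 5.670×10⁻⁸ × (2423)⁴ = 4.73×10⁵ W/m².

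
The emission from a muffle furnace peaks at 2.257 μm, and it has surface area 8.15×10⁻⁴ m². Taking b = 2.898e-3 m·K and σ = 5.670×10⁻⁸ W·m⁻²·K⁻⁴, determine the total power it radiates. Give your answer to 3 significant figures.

Wien's law: T = b/λ_max = 2.898×10⁻³/2.257×10⁻⁶ = 1284.01 K.
Area A = 8.15×10⁻⁴ m².
Then P = σAT⁴ = 5.670×10⁻⁸×8.15×10⁻⁴×(1284.01)⁴ = 126 W.

P ≈ 126 W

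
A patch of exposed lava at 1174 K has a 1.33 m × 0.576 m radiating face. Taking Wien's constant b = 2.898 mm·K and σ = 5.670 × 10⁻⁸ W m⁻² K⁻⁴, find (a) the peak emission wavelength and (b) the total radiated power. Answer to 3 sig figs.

λ_max ≈ 2.47×10³ nm; P ≈ 8.25×10⁴ W

(a) λ_max = b/T = 2.898×10⁻³/1174 = 2.468×10⁻⁶ m = 2.47×10³ nm.
Area A = 1.33 × 0.576 = 0.76608 m².
(b) P = σAT⁴ = 5.670×10⁻⁸×0.76608×(1174)⁴ = 8.25×10⁴ W.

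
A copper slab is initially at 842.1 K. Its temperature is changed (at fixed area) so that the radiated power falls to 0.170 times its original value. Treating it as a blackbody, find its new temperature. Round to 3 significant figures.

P ∝ T⁴, so T₂/T₁ = (P₂/P₁)^(1/4) = (0.170)^(1/4) = 0.642114.
T₂ = 842.1 × 0.642114 = 541 K.

T₂ ≈ 541 K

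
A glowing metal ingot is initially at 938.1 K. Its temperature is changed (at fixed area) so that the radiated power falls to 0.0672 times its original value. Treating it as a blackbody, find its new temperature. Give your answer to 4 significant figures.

P ∝ T⁴, so T₂/T₁ = (P₂/P₁)^(1/4) = (0.0672)^(1/4) = 0.509146.
T₂ = 938.1 × 0.509146 = 477.6 K.

T₂ ≈ 477.6 K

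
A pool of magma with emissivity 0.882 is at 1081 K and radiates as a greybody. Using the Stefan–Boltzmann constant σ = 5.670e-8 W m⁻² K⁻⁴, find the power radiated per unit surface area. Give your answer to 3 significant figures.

Stefan–Boltzmann: I = εσT⁴ = 0.882 × 5.670×10⁻⁸ × (1081)⁴ = 6.83×10⁴ W/m².

I ≈ 6.83×10⁴ W/m²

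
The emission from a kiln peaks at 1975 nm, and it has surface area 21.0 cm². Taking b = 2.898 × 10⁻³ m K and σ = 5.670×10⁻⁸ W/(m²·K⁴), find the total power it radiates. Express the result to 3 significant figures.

P ≈ 552 W

Wien's law: T = b/λ_max = 2.898×10⁻³/1.975×10⁻⁶ = 1467.34 K.
Area A = 21.0 cm² = 2.10×10⁻³ m².
Then P = σAT⁴ = 5.670×10⁻⁸×2.10×10⁻³×(1467.34)⁴ = 552 W.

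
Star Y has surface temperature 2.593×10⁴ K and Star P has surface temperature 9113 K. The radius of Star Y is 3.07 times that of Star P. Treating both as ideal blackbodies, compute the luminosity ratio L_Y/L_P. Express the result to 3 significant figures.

L ∝ R²T⁴, so L_Y/L_P = (R_Y/R_P)²(T_Y/T_P)⁴ = (3.07)² × (2.593×10⁴/9113)⁴ = 9.4249 × 65.5488 = 618.

L_Y/L_P ≈ 618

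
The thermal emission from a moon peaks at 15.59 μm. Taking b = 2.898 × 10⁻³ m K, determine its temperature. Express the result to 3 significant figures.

T ≈ 186 K

Wien's law gives T = b/λ_max = (2.898×10⁻³ m·K)/(1.559×10⁻⁵ m) = 186 K.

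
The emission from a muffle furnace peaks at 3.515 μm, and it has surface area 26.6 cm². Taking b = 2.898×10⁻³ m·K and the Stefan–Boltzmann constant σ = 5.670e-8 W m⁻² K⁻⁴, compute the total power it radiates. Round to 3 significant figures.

P ≈ 69.7 W

Wien's law: T = b/λ_max = 2.898×10⁻³/3.515×10⁻⁶ = 824.467 K.
Area A = 26.6 cm² = 2.66×10⁻³ m².
Then P = σAT⁴ = 5.670×10⁻⁸×2.66×10⁻³×(824.467)⁴ = 69.7 W.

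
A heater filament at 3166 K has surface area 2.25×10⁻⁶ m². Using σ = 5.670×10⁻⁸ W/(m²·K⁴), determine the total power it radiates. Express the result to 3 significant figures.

P ≈ 12.8 W

Area A = 2.25×10⁻⁶ m².
P = σAT⁴ = 5.670×10⁻⁸ × 2.25×10⁻⁶ × (3166)⁴ = 12.8 W.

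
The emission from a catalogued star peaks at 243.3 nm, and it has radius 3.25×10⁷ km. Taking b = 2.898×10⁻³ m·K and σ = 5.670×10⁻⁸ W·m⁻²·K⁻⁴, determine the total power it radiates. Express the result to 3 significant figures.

Wien's law: T = b/λ_max = 2.898×10⁻³/2.433×10⁻⁷ = 11911.2 K.
Surface area A = 4πR² = 4π(3.25×10¹⁰ m)² = 1.32732×10²² m².
Then P = σAT⁴ = 5.670×10⁻⁸×1.32732×10²²×(11911.2)⁴ = 1.51×10³¹ W.

P ≈ 1.51×10³¹ W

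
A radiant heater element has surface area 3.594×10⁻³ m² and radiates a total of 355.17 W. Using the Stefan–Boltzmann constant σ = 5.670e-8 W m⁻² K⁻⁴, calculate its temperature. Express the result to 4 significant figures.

T ≈ 1149 K

Area A = 3.594×10⁻³ m².
P = σAT⁴ ⇒ T = (P/(σA))^(1/4) = (355.17/(5.670×10⁻⁸×3.594×10⁻³))^(1/4) = 1149 K.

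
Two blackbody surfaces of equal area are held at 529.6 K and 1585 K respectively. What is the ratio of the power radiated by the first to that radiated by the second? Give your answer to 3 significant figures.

P₁/P₂ ≈ 0.0125

With equal areas, P₁/P₂ = (T₁/T₂)⁴ = (529.6/1585)⁴ = 0.0125.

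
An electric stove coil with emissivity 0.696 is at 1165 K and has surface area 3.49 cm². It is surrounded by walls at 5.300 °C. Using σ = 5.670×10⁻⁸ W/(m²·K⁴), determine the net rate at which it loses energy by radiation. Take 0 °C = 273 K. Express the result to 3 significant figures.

Surroundings: T = 5.300 °C + 273 = 278.300 K.
Area A = 3.49 cm² = 3.49×10⁻⁴ m².
Net radiated power P_net = εσA(T⁴ − T₀⁴) = 0.696×5.670×10⁻⁸×3.49×10⁻⁴×(1165⁴ − 278.300⁴).
T⁴ − T₀⁴ = 1.84206×10¹² − 5.99864×10⁹ = 1.83606×10¹² K⁴, so P_net = 25.3 W.

Net loss ≈ 25.3 W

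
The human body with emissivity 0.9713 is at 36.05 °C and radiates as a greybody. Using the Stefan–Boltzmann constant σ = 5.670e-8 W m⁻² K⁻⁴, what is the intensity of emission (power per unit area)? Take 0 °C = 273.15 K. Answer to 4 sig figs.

T = 36.05 °C + 273.15 = 309.20 K.
Stefan–Boltzmann: I = εσT⁴ = 0.9713 × 5.670×10⁻⁸ × (309.20)⁴ = 503.4 W/m².

I ≈ 503.4 W/m²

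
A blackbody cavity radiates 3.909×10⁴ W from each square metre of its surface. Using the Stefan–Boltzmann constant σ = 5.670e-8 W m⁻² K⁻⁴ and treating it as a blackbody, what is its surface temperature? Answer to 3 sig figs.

I = σT⁴, so T = (I/σ)^(1/4) = (3.909×10⁴/(5.670×10⁻⁸))^(1/4) = 911 K.

T ≈ 911 K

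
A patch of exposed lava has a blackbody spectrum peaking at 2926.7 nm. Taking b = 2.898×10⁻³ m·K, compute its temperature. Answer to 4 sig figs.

Wien's law gives T = b/λ_max = (2.898×10⁻³ m·K)/(2.9267×10⁻⁶ m) = 990.2 K.

T ≈ 990.2 K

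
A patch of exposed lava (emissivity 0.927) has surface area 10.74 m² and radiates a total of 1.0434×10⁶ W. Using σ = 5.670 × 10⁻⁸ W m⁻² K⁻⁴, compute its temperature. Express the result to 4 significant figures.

T ≈ 1166 K

Area A = 10.74 m².
P = εσAT⁴ ⇒ T = (P/(εσA))^(1/4) = (1.0434×10⁶/(0.927×5.670×10⁻⁸×10.74))^(1/4) = 1166 K.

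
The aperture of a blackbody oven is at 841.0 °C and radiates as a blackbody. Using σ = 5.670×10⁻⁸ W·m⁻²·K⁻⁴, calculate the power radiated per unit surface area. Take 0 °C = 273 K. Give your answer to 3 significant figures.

I ≈ 8.73×10⁴ W/m²

T = 841.0 °C + 273 = 1114.0 K.
Stefan–Boltzmann: I = σT⁴ = 5.670×10⁻⁸ × (1114.0)⁴ = 8.73×10⁴ W/m².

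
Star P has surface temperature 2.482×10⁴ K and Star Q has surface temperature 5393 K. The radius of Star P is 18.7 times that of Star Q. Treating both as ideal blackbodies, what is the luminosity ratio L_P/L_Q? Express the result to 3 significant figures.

L ∝ R²T⁴, so L_P/L_Q = (R_P/R_Q)²(T_P/T_Q)⁴ = (18.7)² × (2.482×10⁴/5393)⁴ = 349.69 × 448.627 = 1.57×10⁵.

L_P/L_Q ≈ 1.57×10⁵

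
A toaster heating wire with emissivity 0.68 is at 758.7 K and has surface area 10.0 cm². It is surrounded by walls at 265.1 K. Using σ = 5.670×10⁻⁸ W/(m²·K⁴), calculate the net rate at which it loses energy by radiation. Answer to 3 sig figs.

Area A = 10.0 cm² = 1.00×10⁻³ m².
Net radiated power P_net = εσA(T⁴ − T₀⁴) = 0.68×5.670×10⁻⁸×1.00×10⁻³×(758.7⁴ − 265.1⁴).
T⁴ − T₀⁴ = 3.31345×10¹¹ − 4.93900×10⁹ = 3.26406×10¹¹ K⁴, so P_net = 12.6 W.

Net loss ≈ 12.6 W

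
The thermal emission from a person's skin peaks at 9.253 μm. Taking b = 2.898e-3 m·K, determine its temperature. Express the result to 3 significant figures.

Wien's law gives T = b/λ_max = (2.898×10⁻³ m·K)/(9.253×10⁻⁶ m) = 313 K.

T ≈ 313 K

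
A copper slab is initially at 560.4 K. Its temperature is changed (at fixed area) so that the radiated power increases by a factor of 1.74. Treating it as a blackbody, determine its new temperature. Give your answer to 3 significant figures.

T₂ ≈ 644 K

P ∝ T⁴, so T₂/T₁ = (P₂/P₁)^(1/4) = (1.74)^(1/4) = 1.14852.
T₂ = 560.4 × 1.14852 = 644 K.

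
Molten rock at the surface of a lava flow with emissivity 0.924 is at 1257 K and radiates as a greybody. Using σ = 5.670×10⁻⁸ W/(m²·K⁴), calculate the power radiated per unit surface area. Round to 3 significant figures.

Stefan–Boltzmann: I = εσT⁴ = 0.924 × 5.670×10⁻⁸ × (1257)⁴ = 1.31×10⁵ W/m².

I ≈ 1.31×10⁵ W/m²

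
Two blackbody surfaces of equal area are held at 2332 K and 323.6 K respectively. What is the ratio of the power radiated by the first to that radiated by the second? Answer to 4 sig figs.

P₁/P₂ ≈ 2697

With equal areas, P₁/P₂ = (T₁/T₂)⁴ = (2332/323.6)⁴ = 2697.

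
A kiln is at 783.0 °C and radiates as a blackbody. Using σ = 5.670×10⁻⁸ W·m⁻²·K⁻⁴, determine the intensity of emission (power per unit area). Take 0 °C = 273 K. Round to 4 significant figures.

I ≈ 7.051×10⁴ W/m²

T = 783.0 °C + 273 = 1056.0 K.
Stefan–Boltzmann: I = σT⁴ = 5.670×10⁻⁸ × (1056.0)⁴ = 7.051×10⁴ W/m².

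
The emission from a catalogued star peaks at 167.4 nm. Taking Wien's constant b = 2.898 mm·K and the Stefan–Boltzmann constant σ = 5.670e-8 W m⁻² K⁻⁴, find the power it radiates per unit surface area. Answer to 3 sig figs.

Wien's law: T = b/λ_max = 2.898×10⁻³/1.674×10⁻⁷ = 17311.8 K.
Then I = σT⁴ = 5.670×10⁻⁸×(17311.8)⁴ = 5.09×10⁹ W/m².

I ≈ 5.09×10⁹ W/m²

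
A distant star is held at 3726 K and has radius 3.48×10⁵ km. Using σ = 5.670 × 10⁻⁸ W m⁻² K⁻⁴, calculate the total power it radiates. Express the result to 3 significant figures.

P ≈ 1.66×10²⁵ W

Surface area A = 4πR² = 4π(3.48×10⁸ m)² = 1.52184×10¹⁸ m².
P = σAT⁴ = 5.670×10⁻⁸ × 1.52184×10¹⁸ × (3726)⁴ = 1.66×10²⁵ W.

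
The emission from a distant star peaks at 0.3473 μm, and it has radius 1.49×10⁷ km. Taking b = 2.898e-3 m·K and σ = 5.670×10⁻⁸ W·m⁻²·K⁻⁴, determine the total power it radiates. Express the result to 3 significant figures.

Wien's law: T = b/λ_max = 2.898×10⁻³/3.473×10⁻⁷ = 8344.37 K.
Surface area A = 4πR² = 4π(1.49×10¹⁰ m)² = 2.78986×10²¹ m².
Then P = σAT⁴ = 5.670×10⁻⁸×2.78986×10²¹×(8344.37)⁴ = 7.67×10²⁹ W.

P ≈ 7.67×10²⁹ W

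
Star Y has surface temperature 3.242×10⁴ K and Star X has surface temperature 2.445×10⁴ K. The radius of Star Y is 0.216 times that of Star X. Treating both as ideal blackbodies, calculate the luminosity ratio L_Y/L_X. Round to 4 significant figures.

L_Y/L_X ≈ 0.1442

L ∝ R²T⁴, so L_Y/L_X = (R_Y/R_X)²(T_Y/T_X)⁴ = (0.216)² × (3.242×10⁴/2.445×10⁴)⁴ = 0.046656 × 3.09127 = 0.1442.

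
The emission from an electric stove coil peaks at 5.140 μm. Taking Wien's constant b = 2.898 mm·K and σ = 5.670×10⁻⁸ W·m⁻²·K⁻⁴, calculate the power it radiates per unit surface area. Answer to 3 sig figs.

Wien's law: T = b/λ_max = 2.898×10⁻³/5.140×10⁻⁶ = 563.813 K.
Then I = σT⁴ = 5.670×10⁻⁸×(563.813)⁴ = 5.73×10³ W/m².

I ≈ 5.73×10³ W/m²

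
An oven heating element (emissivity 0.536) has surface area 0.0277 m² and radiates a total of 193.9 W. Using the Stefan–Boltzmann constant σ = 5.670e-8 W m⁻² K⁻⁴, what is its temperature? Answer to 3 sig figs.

T ≈ 693 K

Area A = 0.0277 m².
P = εσAT⁴ ⇒ T = (P/(εσA))^(1/4) = (193.9/(0.536×5.670×10⁻⁸×0.0277))^(1/4) = 693 K.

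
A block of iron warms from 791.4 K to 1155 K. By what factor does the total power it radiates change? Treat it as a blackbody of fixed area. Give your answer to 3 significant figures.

P₂/P₁ ≈ 4.54

P ∝ T⁴, so P₂/P₁ = (T₂/T₁)⁴ = (1155/791.4)⁴ = (1.45944)⁴ = 4.54.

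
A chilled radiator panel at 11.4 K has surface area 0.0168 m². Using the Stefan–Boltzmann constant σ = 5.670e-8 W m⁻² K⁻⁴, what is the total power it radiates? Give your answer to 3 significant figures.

P ≈ 1.61×10⁻⁵ W

Area A = 0.0168 m².
P = σAT⁴ = 5.670×10⁻⁸ × 0.0168 × (11.4)⁴ = 1.61×10⁻⁵ W.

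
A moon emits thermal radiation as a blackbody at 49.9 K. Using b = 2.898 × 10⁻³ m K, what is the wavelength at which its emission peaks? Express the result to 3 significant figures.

λ_max ≈ 58.1 μm

Wien's displacement law: λ_max = b/T = (2.898×10⁻³ m·K)/(49.9 K) = 5.808×10⁻⁵ m.
That is 58.1 μm, in the infrared range.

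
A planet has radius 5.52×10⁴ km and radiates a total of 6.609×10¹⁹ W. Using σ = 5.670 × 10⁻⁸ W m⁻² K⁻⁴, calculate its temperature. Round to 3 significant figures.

Surface area A = 4πR² = 4π(5.52×10⁷ m)² = 3.82902×10¹⁶ m².
P = σAT⁴ ⇒ T = (P/(σA))^(1/4) = (6.609×10¹⁹/(5.670×10⁻⁸×3.82902×10¹⁶))^(1/4) = 418 K.

T ≈ 418 K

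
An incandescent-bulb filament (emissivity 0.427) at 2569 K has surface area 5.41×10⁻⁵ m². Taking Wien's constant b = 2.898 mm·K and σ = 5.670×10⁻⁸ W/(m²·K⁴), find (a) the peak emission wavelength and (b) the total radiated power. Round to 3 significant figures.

(a) λ_max = b/T = 2.898×10⁻³/2569 = 1.128×10⁻⁶ m = 1.13 μm.
Area A = 5.41×10⁻⁵ m².
(b) P = εσAT⁴ = 0.427×5.670×10⁻⁸×5.41×10⁻⁵×(2569)⁴ = 57.1 W.

λ_max ≈ 1.13 μm; P ≈ 57.1 W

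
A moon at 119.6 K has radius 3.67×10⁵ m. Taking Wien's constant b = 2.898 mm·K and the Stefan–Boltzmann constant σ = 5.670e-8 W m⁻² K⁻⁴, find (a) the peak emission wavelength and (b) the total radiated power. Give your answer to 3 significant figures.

(a) λ_max = b/T = 2.898×10⁻³/119.6 = 2.423×10⁻⁵ m = 24.2 μm.
Surface area A = 4πR² = 4π(3.67×10⁵ m)² = 1.69255×10¹² m².
(b) P = σAT⁴ = 5.670×10⁻⁸×1.69255×10¹²×(119.6)⁴ = 1.96×10¹³ W.

λ_max ≈ 24.2 μm; P ≈ 1.96×10¹³ W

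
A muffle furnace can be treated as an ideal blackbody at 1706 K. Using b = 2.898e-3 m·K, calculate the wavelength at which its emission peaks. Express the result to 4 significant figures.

λ_max ≈ 1699 nm

Wien's displacement law: λ_max = b/T = (2.898×10⁻³ m·K)/(1706 K) = 1.6987×10⁻⁶ m.
That is 1699 nm, in the infrared range.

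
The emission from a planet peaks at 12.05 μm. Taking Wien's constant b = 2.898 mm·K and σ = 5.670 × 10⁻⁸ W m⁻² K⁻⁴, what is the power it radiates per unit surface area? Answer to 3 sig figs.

Wien's law: T = b/λ_max = 2.898×10⁻³/1.205×10⁻⁵ = 240.498 K.
Then I = σT⁴ = 5.670×10⁻⁸×(240.498)⁴ = 190 W/m².

I ≈ 190 W/m²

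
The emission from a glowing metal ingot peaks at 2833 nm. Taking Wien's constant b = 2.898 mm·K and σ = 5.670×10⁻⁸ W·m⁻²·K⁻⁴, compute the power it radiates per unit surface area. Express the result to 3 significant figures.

Wien's law: T = b/λ_max = 2.898×10⁻³/2.833×10⁻⁶ = 1022.94 K.
Then I = σT⁴ = 5.670×10⁻⁸×(1022.94)⁴ = 6.21×10⁴ W/m².

I ≈ 6.21×10⁴ W/m²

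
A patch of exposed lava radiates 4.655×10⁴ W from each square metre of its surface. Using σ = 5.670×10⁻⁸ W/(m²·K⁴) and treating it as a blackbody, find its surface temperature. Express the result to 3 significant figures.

T ≈ 952 K

I = σT⁴, so T = (I/σ)^(1/4) = (4.655×10⁴/(5.670×10⁻⁸))^(1/4) = 952 K.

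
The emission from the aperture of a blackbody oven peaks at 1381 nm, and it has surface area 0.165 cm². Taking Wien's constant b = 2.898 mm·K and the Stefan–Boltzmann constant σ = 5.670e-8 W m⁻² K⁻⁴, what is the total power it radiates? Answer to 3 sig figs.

Wien's law: T = b/λ_max = 2.898×10⁻³/1.381×10⁻⁶ = 2098.48 K.
Area A = 0.165 cm² = 1.65×10⁻⁵ m².
Then P = σAT⁴ = 5.670×10⁻⁸×1.65×10⁻⁵×(2098.48)⁴ = 18.1 W.

P ≈ 18.1 W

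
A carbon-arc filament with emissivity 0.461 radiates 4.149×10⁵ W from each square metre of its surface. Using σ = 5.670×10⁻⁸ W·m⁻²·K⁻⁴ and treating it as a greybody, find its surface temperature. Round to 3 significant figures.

I = εσT⁴, so T = (I/εσ)^(1/4) = (4.149×10⁵/(0.461×5.670×10⁻⁸))^(1/4) = 2.00×10³ K.

T ≈ 2.00×10³ K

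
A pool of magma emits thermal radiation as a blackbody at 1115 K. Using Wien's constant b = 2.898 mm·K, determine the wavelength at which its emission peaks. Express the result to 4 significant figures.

λ_max ≈ 2.599 μm

Wien's displacement law: λ_max = b/T = (2.898×10⁻³ m·K)/(1115 K) = 2.5991×10⁻⁶ m.
That is 2.599 μm, in the infrared range.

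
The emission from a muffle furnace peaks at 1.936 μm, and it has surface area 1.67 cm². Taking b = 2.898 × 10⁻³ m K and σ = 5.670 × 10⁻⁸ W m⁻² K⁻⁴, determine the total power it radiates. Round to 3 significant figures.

Wien's law: T = b/λ_max = 2.898×10⁻³/1.936×10⁻⁶ = 1496.90 K.
Area A = 1.67 cm² = 1.67×10⁻⁴ m².
Then P = σAT⁴ = 5.670×10⁻⁸×1.67×10⁻⁴×(1496.90)⁴ = 47.5 W.

P ≈ 47.5 W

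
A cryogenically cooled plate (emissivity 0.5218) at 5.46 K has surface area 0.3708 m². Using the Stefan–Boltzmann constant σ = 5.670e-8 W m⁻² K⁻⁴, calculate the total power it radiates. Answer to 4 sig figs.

P ≈ 9.750×10⁻⁶ W

Area A = 0.3708 m².
P = εσAT⁴ = 0.5218 × 5.670×10⁻⁸ × 0.3708 × (5.46)⁴ = 9.750×10⁻⁶ W.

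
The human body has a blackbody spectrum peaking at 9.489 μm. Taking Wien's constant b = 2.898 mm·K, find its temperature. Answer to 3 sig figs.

T ≈ 305 K

Wien's law gives T = b/λ_max = (2.898×10⁻³ m·K)/(9.489×10⁻⁶ m) = 305 K.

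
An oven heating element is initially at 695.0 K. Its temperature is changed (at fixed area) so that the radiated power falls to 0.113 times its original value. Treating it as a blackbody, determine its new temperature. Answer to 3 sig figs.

P ∝ T⁴, so T₂/T₁ = (P₂/P₁)^(1/4) = (0.113)^(1/4) = 0.579789.
T₂ = 695.0 × 0.579789 = 403 K.

T₂ ≈ 403 K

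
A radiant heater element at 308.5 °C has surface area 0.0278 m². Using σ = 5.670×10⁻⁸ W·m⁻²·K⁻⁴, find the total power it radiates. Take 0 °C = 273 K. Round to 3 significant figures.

P ≈ 180 W

T = 308.5 °C + 273 = 581.5 K.
Area A = 0.0278 m².
P = σAT⁴ = 5.670×10⁻⁸ × 0.0278 × (581.5)⁴ = 180 W.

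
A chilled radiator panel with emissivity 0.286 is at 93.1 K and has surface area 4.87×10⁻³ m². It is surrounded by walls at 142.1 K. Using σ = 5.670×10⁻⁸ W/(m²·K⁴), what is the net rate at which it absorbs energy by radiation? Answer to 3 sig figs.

Area A = 4.87×10⁻³ m².
Net radiated power P_net = εσA(T⁴ − T₀⁴) = 0.286×5.670×10⁻⁸×4.87×10⁻³×(93.1⁴ − 142.1⁴).
T⁴ − T₀⁴ = 7.51275×10⁷ − 4.07733×10⁸ = -3.32606×10⁸ K⁴, so P_net = -0.0263 W — negative, meaning a net gain of 0.0263 W.

Net gain ≈ 0.0263 W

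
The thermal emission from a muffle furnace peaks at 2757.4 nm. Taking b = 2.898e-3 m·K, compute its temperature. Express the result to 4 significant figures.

T ≈ 1051 K

Wien's law gives T = b/λ_max = (2.898×10⁻³ m·K)/(2.7574×10⁻⁶ m) = 1051 K.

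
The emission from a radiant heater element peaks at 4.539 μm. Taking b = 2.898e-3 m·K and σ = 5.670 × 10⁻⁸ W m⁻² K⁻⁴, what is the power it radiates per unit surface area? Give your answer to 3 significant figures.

Wien's law: T = b/λ_max = 2.898×10⁻³/4.539×10⁻⁶ = 638.467 K.
Then I = σT⁴ = 5.670×10⁻⁸×(638.467)⁴ = 9.42×10³ W/m².

I ≈ 9.42×10³ W/m²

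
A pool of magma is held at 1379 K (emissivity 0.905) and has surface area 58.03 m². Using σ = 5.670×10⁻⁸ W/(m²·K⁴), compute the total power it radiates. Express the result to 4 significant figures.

Area A = 58.03 m².
P = εσAT⁴ = 0.905 × 5.670×10⁻⁸ × 58.03 × (1379)⁴ = 1.077×10⁷ W.

P ≈ 1.077×10⁷ W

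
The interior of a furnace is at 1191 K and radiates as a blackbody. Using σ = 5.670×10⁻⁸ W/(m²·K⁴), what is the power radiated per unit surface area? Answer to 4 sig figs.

Stefan–Boltzmann: I = σT⁴ = 5.670×10⁻⁸ × (1191)⁴ = 1.141×10⁵ W/m².

I ≈ 1.141×10⁵ W/m²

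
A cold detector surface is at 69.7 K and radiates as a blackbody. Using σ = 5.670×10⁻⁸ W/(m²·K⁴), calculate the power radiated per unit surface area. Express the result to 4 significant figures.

I ≈ 1.338 W/m²

Stefan–Boltzmann: I = σT⁴ = 5.670×10⁻⁸ × (69.7)⁴ = 1.338 W/m².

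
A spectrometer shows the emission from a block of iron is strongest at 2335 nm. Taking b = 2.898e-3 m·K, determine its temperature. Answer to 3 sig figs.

T ≈ 1.24×10³ K

Wien's law gives T = b/λ_max = (2.898×10⁻³ m·K)/(2.335×10⁻⁶ m) = 1.24×10³ K.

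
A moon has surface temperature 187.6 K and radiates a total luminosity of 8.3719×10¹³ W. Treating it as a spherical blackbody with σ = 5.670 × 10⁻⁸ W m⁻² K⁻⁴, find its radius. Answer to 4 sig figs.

L = 4πR²σT⁴ ⇒ R = √(L/(4πσT⁴)).
σT⁴ = 70.2287 W/m², so R = √(8.3719×10¹³/(4π×70.2287)) = 3.080×10⁵ m.

R ≈ 3.080×10⁵ m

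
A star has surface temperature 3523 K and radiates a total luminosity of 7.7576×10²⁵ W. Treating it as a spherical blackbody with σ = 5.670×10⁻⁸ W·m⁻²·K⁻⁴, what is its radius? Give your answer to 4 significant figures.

R ≈ 8.407×10⁸ m

L = 4πR²σT⁴ ⇒ R = √(L/(4πσT⁴)).
σT⁴ = 8.73441×10⁶ W/m², so R = √(7.7576×10²⁵/(4π×8.73441×10⁶)) = 8.407×10⁸ m.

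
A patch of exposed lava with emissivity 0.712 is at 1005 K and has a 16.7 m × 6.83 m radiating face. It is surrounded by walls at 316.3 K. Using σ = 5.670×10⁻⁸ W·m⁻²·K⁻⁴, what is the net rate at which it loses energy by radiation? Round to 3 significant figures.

Area A = 16.7 × 6.83 = 114.061 m².
Net radiated power P_net = εσA(T⁴ − T₀⁴) = 0.712×5.670×10⁻⁸×114.061×(1005⁴ − 316.3⁴).
T⁴ − T₀⁴ = 1.02015×10¹² − 1.00091×10¹⁰ = 1.01014×10¹² K⁴, so P_net = 4.65×10⁶ W.

Net loss ≈ 4.65×10⁶ W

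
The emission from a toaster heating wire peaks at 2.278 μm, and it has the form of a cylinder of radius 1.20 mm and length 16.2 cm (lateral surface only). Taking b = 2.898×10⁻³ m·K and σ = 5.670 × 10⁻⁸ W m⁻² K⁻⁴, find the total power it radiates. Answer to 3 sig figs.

P ≈ 181 W

Wien's law: T = b/λ_max = 2.898×10⁻³/2.278×10⁻⁶ = 1272.17 K.
Lateral area A = 2πrL = 2π×1.20×10⁻³×0.162 = 1.22145×10⁻³ m².
Then P = σAT⁴ = 5.670×10⁻⁸×1.22145×10⁻³×(1272.17)⁴ = 181 W.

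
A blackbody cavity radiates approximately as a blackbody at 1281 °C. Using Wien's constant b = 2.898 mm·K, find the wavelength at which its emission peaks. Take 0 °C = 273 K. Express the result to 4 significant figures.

λ_max ≈ 1.865 μm

T = 1281 °C + 273 = 1554 K.
Wien's displacement law: λ_max = b/T = (2.898×10⁻³ m·K)/(1554 K) = 1.8649×10⁻⁶ m.
That is 1.865 μm, in the infrared range.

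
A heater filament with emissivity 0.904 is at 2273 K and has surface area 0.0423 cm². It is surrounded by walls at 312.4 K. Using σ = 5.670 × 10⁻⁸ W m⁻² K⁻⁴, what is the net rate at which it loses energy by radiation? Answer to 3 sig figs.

Area A = 0.0423 cm² = 4.23×10⁻⁶ m².
Net radiated power P_net = εσA(T⁴ − T₀⁴) = 0.904×5.670×10⁻⁸×4.23×10⁻⁶×(2273⁴ − 312.4⁴).
T⁴ − T₀⁴ = 2.66930×10¹³ − 9.52454×10⁹ = 2.66835×10¹³ K⁴, so P_net = 5.79 W.

Net loss ≈ 5.79 W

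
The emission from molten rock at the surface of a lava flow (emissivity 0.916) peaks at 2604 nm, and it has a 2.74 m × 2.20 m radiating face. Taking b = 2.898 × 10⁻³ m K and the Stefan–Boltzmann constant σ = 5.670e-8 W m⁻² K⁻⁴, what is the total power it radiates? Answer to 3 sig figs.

P ≈ 4.80×10⁵ W

Wien's law: T = b/λ_max = 2.898×10⁻³/2.604×10⁻⁶ = 1112.90 K.
Area A = 2.74 × 2.20 = 6.028 m².
Then P = εσAT⁴ = 0.916×5.670×10⁻⁸×6.028×(1112.90)⁴ = 4.80×10⁵ W.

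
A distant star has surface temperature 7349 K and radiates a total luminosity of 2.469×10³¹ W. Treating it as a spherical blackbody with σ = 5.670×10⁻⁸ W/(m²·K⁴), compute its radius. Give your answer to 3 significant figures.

R ≈ 1.09×10¹¹ m

L = 4πR²σT⁴ ⇒ R = √(L/(4πσT⁴)).
σT⁴ = 1.65385×10⁸ W/m², so R = √(2.469×10³¹/(4π×1.65385×10⁸)) = 1.09×10¹¹ m.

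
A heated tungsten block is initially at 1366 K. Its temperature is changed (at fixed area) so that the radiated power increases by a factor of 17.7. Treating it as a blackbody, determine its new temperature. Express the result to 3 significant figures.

T₂ ≈ 2.80×10³ K

P ∝ T⁴, so T₂/T₁ = (P₂/P₁)^(1/4) = (17.7)^(1/4) = 2.05113.
T₂ = 1366 × 2.05113 = 2.80×10³ K.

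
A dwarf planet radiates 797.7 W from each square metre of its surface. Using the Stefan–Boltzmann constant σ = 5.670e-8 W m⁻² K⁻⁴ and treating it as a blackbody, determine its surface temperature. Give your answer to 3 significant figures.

I = σT⁴, so T = (I/σ)^(1/4) = (797.7/(5.670×10⁻⁸))^(1/4) = 344 K.

T ≈ 344 K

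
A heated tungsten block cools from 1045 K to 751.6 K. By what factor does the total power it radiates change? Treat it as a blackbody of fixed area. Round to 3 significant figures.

P ∝ T⁴, so P₂/P₁ = (T₂/T₁)⁴ = (751.6/1045)⁴ = (0.719234)⁴ = 0.268.

P₂/P₁ ≈ 0.268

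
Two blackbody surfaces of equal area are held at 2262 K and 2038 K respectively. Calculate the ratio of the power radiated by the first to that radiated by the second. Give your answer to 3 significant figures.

P₁/P₂ ≈ 1.52

With equal areas, P₁/P₂ = (T₁/T₂)⁴ = (2262/2038)⁴ = 1.52.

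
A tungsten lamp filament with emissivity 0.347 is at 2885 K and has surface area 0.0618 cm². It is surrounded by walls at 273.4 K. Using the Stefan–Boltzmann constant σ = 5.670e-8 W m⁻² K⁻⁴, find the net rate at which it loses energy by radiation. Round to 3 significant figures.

Net loss ≈ 8.42 W

Area A = 0.0618 cm² = 6.18×10⁻⁶ m².
Net radiated power P_net = εσA(T⁴ − T₀⁴) = 0.347×5.670×10⁻⁸×6.18×10⁻⁶×(2885⁴ − 273.4⁴).
T⁴ − T₀⁴ = 6.92761×10¹³ − 5.58720×10⁹ = 6.92705×10¹³ K⁴, so P_net = 8.42 W.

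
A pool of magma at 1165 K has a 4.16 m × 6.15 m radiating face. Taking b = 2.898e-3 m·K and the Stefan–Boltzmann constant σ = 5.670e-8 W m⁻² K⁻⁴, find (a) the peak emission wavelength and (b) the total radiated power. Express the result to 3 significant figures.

λ_max ≈ 2.49×10³ nm; P ≈ 2.67×10⁶ W

(a) λ_max = b/T = 2.898×10⁻³/1165 = 2.488×10⁻⁶ m = 2.49×10³ nm.
Area A = 4.16 × 6.15 = 25.584 m².
(b) P = σAT⁴ = 5.670×10⁻⁸×25.584×(1165)⁴ = 2.67×10⁶ W.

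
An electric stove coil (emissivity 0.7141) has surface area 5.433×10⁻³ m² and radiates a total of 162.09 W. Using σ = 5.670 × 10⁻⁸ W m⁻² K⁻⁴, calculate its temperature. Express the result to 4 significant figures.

T ≈ 926.5 K

Area A = 5.433×10⁻³ m².
P = εσAT⁴ ⇒ T = (P/(εσA))^(1/4) = (162.09/(0.7141×5.670×10⁻⁸×5.433×10⁻³))^(1/4) = 926.5 K.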